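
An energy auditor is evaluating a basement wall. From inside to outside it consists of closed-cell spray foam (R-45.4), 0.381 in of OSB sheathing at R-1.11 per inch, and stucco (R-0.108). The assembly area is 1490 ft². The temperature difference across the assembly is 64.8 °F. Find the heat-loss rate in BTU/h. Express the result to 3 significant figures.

2100 BTU/h

0.381 × 1.11 = 0.4229
R_total = 45.4 + 0.4229 + 0.108 = 45.93 ft²·°F·h/BTU
Q = A·ΔT/R = 1490 × 64.8 / 45.93 = 2102 BTU/h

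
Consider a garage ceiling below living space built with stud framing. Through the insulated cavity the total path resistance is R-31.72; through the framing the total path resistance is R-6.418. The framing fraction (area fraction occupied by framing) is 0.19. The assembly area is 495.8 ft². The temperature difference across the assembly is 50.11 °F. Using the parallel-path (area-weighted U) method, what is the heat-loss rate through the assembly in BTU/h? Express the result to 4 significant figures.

1370 BTU/h

U_eff = 0.81/31.72 + 0.19/6.418 = 0.025536 + 0.029604 = 0.05514
R_eff = 1/U_eff = 18.136 ft²·°F·h/BTU
Q = 495.8 × 50.11 / 18.136 = 1369.9 BTU/h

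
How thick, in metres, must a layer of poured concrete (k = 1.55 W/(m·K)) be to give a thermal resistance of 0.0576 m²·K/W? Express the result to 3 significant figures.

0.0893 m

L = R·k = 0.0576 × 1.55 = 0.08928 m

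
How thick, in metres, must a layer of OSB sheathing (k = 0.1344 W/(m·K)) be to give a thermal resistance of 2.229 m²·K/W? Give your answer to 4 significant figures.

L = R·k = 2.229 × 0.1344 = 0.29958 m

0.2996 m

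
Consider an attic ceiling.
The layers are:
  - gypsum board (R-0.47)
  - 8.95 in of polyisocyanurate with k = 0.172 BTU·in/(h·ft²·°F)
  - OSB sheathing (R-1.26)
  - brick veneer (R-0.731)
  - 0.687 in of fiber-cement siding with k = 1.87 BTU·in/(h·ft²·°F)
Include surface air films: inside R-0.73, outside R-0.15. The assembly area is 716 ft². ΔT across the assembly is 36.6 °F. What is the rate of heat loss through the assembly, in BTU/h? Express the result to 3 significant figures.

8.95/0.172 = 52.03
0.687/1.87 = 0.3674
R_total = 0.73 + 0.47 + 52.03 + 1.26 + 0.731 + 0.3674 + 0.15 = 55.74 ft²·°F·h/BTU
Q = A·ΔT/R = 716 × 36.6 / 55.74 = 470.1 BTU/h

470 BTU/h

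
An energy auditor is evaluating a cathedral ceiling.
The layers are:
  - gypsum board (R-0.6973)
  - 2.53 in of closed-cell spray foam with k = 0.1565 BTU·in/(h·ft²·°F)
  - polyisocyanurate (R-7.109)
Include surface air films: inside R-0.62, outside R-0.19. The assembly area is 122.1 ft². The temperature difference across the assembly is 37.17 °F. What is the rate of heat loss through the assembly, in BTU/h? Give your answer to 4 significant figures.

2.53/0.1565 = 16.166
R_total = 0.62 + 0.6973 + 16.166 + 7.109 + 0.19 = 24.782 ft²·°F·h/BTU
Q = A·ΔT/R = 122.1 × 37.17 / 24.782 = 183.13 BTU/h

183.1 BTU/h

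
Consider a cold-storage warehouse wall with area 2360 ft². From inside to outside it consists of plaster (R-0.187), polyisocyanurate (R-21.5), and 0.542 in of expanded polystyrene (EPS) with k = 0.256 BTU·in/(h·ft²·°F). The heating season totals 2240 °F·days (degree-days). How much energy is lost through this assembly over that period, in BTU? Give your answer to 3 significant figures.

5330000 BTU

0.542/0.256 = 2.117
R_total = 0.187 + 21.5 + 2.117 = 23.8 ft²·°F·h/BTU
E = A × HDD × 24 / R = 2360 × 2240 × 24 / 23.8 = 5330000 BTU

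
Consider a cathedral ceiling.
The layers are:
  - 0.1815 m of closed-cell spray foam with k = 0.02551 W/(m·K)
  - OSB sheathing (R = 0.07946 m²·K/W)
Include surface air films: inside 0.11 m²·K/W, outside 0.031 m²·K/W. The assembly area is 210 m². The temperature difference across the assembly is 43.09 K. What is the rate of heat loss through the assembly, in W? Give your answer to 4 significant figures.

1234 W

0.1815/0.02551 = 7.1149
R_total = 0.11 + 7.1149 + 0.07946 + 0.031 = 7.3353 m²·K/W
Q = A·ΔT/R = 210 × 43.09 / 7.3353 = 1233.6 W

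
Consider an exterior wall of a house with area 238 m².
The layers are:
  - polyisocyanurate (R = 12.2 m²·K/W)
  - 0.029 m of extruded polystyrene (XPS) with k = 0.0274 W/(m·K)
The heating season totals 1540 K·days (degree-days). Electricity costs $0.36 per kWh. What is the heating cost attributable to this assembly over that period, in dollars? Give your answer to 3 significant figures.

239 dollars

0.029/0.0274 = 1.058
R_total = 12.2 + 1.058 = 13.26 m²·K/W
E = A × HDD × 24 / R / 1000 = 238 × 1540 × 24 / 13.26 / 1000 = 663.5 kWh
Cost = 663.5 × 0.36 = $238.8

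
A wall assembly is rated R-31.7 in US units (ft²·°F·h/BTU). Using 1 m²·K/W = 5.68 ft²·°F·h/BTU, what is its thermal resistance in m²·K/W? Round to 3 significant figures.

R_SI = 31.7/5.68 = 5.581

5.58 m²·K/W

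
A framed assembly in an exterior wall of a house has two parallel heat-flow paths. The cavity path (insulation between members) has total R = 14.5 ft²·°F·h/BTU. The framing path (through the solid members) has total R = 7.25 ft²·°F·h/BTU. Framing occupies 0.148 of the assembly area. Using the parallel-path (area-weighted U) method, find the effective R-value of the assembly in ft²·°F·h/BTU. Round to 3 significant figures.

U_eff = 0.852/14.5 + 0.148/7.25 = 0.05876 + 0.02041 = 0.07917
R_eff = 1/U_eff = 12.63 ft²·°F·h/BTU

12.6 ft²·°F·h/BTU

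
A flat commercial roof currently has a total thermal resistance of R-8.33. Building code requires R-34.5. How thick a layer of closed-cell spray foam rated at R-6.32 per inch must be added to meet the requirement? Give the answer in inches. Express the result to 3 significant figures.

ΔR = 34.5 − 8.33 = 26.17 ft²·°F·h/BTU
L = ΔR / (R/in) = 26.17/6.32 = 4.141 in

4.14 in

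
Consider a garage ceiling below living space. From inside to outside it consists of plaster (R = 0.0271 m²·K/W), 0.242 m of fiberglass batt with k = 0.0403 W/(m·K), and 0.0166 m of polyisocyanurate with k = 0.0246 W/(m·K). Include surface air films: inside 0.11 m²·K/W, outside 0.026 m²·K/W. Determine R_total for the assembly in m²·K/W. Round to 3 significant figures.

0.242/0.0403 = 6.005
0.0166/0.0246 = 0.6748
R_total = 0.11 + 0.0271 + 6.005 + 0.6748 + 0.026 = 6.843 m²·K/W

6.84 m²·K/W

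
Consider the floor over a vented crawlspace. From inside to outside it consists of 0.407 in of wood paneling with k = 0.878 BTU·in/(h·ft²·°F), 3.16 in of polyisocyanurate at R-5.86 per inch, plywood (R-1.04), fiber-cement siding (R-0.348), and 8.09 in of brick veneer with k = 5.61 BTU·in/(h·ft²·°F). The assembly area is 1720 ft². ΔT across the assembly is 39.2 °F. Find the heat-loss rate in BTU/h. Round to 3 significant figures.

3090 BTU/h

0.407/0.878 = 0.4636
3.16 × 5.86 = 18.52
8.09/5.61 = 1.442
R_total = 0.4636 + 18.52 + 1.04 + 0.348 + 1.442 = 21.81 ft²·°F·h/BTU
Q = A·ΔT/R = 1720 × 39.2 / 21.81 = 3091 BTU/h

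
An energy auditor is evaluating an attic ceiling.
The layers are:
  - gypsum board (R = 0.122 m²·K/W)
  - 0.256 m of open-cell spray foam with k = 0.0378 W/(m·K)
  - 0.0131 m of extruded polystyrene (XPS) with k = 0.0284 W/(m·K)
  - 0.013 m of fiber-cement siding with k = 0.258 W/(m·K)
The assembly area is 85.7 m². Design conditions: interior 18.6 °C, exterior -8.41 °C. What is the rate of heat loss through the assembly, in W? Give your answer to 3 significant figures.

313 W

0.256/0.0378 = 6.772
0.0131/0.0284 = 0.4613
0.013/0.258 = 0.05039
R_total = 0.122 + 6.772 + 0.4613 + 0.05039 = 7.406 m²·K/W
Q = A·ΔT/R = 85.7 × (18.6 − (-8.41)) / 7.406 = 312.5 W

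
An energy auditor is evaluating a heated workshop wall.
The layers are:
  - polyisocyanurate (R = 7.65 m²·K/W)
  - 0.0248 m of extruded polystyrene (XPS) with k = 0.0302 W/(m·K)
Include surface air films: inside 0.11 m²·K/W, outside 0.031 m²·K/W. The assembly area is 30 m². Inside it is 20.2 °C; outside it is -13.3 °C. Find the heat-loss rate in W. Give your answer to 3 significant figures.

117 W

0.0248/0.0302 = 0.8212
R_total = 0.11 + 7.65 + 0.8212 + 0.031 = 8.612 m²·K/W
Q = A·ΔT/R = 30 × (20.2 − (-13.3)) / 8.612 = 116.7 W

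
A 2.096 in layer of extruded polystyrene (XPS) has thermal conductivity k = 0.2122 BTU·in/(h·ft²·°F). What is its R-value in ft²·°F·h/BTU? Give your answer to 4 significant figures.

R = L/k = 2.096/0.2122 = 9.8775 ft²·°F·h/BTU

9.877 ft²·°F·h/BTU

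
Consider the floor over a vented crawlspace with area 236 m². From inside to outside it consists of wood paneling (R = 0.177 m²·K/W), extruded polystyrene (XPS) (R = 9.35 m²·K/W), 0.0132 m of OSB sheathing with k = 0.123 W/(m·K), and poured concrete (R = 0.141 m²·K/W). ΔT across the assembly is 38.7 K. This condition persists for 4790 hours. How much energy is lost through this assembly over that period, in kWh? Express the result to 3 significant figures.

4480 kWh

0.0132/0.123 = 0.1073
R_total = 0.177 + 9.35 + 0.1073 + 0.141 = 9.775 m²·K/W
Q = 236 × 38.7 / 9.775 = 934.3 W
E = 934.3 W × 4790 h / 1000 = 4475 kWh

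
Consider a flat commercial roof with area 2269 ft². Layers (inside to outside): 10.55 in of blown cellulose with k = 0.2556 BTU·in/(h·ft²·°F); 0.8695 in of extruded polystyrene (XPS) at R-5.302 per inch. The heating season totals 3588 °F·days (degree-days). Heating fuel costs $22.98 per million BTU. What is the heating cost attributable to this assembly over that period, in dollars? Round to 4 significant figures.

97.85 dollars

10.55/0.2556 = 41.275
0.8695 × 5.302 = 4.6101
R_total = 41.275 + 4.6101 = 45.886 ft²·°F·h/BTU
E = A × HDD × 24 / R = 2269 × 3588 × 24 / 45.886 = 4258200 BTU
Cost = 4258200/10⁶ × 22.98 = $97.853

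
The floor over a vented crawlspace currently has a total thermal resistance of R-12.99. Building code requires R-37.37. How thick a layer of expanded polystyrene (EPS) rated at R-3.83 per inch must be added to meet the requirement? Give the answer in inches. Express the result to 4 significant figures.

ΔR = 37.37 − 12.99 = 24.38 ft²·°F·h/BTU
L = ΔR / (R/in) = 24.38/3.83 = 6.3655 in

6.366 in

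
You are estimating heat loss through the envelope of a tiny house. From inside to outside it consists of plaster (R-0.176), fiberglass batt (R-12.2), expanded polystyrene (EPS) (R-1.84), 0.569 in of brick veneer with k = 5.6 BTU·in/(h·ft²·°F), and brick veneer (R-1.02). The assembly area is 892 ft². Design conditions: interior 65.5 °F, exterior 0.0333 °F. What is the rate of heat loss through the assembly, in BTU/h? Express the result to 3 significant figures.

0.569/5.6 = 0.1016
R_total = 0.176 + 12.2 + 1.84 + 0.1016 + 1.02 = 15.34 ft²·°F·h/BTU
Q = A·ΔT/R = 892 × (65.5 − 0.0333) / 15.34 = 3807 BTU/h

3810 BTU/h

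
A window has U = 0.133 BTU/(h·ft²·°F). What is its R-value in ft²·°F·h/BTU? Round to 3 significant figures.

R = 1/U = 1/0.133 = 7.519

7.52 ft²·°F·h/BTU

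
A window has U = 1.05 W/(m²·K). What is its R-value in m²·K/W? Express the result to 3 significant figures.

0.952 m²·K/W

R = 1/U = 1/1.05 = 0.9524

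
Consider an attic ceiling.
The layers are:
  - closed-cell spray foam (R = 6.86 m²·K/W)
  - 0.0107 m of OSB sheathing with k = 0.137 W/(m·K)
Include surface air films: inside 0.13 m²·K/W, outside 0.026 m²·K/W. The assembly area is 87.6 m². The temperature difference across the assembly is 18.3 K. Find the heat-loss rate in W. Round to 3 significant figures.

226 W

0.0107/0.137 = 0.0781
R_total = 0.13 + 6.86 + 0.0781 + 0.026 = 7.094 m²·K/W
Q = A·ΔT/R = 87.6 × 18.3 / 7.094 = 226 W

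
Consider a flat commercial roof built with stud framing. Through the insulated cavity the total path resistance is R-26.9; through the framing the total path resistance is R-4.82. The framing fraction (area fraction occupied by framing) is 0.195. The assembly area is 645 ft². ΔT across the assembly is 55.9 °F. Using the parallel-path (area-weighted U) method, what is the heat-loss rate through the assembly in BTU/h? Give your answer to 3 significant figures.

2540 BTU/h

U_eff = 0.805/26.9 + 0.195/4.82 = 0.02993 + 0.04046 = 0.07038
R_eff = 1/U_eff = 14.21 ft²·°F·h/BTU
Q = 645 × 55.9 / 14.21 = 2538 BTU/h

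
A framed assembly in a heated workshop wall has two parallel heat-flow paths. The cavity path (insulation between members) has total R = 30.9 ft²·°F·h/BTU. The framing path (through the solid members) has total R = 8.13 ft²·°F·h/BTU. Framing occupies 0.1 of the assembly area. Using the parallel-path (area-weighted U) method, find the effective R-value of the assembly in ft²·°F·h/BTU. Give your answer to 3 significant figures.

24.1 ft²·°F·h/BTU

U_eff = 0.9/30.9 + 0.1/8.13 = 0.02913 + 0.0123 = 0.04143
R_eff = 1/U_eff = 24.14 ft²·°F·h/BTU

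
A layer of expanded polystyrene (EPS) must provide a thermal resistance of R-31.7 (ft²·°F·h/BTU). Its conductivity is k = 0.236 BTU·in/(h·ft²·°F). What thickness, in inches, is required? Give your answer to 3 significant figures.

L = R × k = 31.7 × 0.236 = 7.481 in

7.48 in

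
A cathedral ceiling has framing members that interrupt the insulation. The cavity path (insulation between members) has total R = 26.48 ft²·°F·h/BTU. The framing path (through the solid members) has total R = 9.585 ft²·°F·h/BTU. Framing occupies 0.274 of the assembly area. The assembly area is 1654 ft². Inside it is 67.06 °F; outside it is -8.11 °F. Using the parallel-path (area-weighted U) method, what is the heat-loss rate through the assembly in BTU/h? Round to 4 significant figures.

6963 BTU/h

U_eff = 0.726/26.48 + 0.274/9.585 = 0.027417 + 0.028586 = 0.056003
R_eff = 1/U_eff = 17.856 ft²·°F·h/BTU
Q = 1654 × (67.06 − (-8.11)) / 17.856 = 6963 BTU/h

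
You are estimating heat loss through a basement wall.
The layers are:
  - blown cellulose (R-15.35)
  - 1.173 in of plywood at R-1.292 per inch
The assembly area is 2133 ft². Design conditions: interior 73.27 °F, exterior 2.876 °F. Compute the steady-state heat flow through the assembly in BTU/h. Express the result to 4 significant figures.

1.173 × 1.292 = 1.5155
R_total = 15.35 + 1.5155 = 16.866 ft²·°F·h/BTU
Q = A·ΔT/R = 2133 × (73.27 − 2.876) / 16.866 = 8902.8 BTU/h

8903 BTU/h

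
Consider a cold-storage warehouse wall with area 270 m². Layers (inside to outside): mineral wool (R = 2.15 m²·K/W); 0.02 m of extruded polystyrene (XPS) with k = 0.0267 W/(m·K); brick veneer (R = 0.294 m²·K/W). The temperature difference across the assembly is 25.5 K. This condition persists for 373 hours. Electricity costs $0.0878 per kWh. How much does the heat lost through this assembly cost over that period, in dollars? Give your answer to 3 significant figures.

70.6 dollars

0.02/0.0267 = 0.7491
R_total = 2.15 + 0.7491 + 0.294 = 3.193 m²·K/W
Q = 270 × 25.5 / 3.193 = 2156 W
E = 2156 W × 373 h / 1000 = 804.3 kWh
Cost = 804.3 × 0.0878 = $70.62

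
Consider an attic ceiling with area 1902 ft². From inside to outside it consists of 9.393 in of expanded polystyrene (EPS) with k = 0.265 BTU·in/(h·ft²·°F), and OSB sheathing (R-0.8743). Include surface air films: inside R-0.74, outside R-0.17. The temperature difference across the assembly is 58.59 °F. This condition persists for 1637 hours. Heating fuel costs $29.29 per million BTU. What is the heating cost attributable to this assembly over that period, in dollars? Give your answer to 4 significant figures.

143.5 dollars

9.393/0.265 = 35.445
R_total = 0.74 + 35.445 + 0.8743 + 0.17 = 37.23 ft²·°F·h/BTU
Q = 1902 × 58.59 / 37.23 = 2993.3 BTU/h
E = 2993.3 × 1637 = 4900000 BTU
Cost = 4900000/10⁶ × 29.29 = $143.52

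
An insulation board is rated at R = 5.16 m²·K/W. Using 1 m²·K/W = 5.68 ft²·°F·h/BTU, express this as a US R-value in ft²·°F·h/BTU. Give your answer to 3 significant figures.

R_US = 5.16 × 5.68 = 29.31

29.3 ft²·°F·h/BTU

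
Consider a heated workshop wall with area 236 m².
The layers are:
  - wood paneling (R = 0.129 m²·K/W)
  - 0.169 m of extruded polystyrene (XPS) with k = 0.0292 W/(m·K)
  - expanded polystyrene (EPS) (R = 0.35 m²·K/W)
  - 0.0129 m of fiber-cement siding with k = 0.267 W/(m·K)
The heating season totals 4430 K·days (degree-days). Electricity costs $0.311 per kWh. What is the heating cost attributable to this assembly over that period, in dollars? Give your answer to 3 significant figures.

0.169/0.0292 = 5.788
0.0129/0.267 = 0.04831
R_total = 0.129 + 5.788 + 0.35 + 0.04831 = 6.315 m²·K/W
E = A × HDD × 24 / R / 1000 = 236 × 4430 × 24 / 6.315 / 1000 = 3973 kWh
Cost = 3973 × 0.311 = $1236

1240 dollars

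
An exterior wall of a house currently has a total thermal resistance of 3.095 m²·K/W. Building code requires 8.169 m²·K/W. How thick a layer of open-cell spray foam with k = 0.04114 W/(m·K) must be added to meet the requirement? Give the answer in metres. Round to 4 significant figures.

0.2087 m

ΔR = 8.169 − 3.095 = 5.074 m²·K/W
L = ΔR × k = 5.074 × 0.04114 = 0.20874 m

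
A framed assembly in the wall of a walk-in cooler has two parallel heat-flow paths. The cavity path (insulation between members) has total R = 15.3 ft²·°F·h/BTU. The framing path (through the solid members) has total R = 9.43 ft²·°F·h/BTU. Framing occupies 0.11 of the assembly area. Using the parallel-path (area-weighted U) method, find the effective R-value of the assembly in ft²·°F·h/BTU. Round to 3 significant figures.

U_eff = 0.89/15.3 + 0.11/9.43 = 0.05817 + 0.01166 = 0.06983
R_eff = 1/U_eff = 14.32 ft²·°F·h/BTU

14.3 ft²·°F·h/BTU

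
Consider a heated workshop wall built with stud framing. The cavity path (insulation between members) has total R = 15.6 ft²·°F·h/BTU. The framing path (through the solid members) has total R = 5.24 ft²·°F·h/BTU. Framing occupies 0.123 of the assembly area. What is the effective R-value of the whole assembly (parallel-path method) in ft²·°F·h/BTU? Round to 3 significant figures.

U_eff = 0.877/15.6 + 0.123/5.24 = 0.05622 + 0.02347 = 0.07969
R_eff = 1/U_eff = 12.55 ft²·°F·h/BTU

12.5 ft²·°F·h/BTU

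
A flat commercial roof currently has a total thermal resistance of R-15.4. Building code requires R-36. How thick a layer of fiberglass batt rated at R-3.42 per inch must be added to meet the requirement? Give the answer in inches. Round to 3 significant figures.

6.02 in

ΔR = 36 − 15.4 = 20.6 ft²·°F·h/BTU
L = ΔR / (R/in) = 20.6/3.42 = 6.023 in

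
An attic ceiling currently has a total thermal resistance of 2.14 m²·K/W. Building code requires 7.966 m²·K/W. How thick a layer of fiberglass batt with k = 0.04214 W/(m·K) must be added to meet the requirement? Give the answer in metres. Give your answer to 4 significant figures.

0.2455 m

ΔR = 7.966 − 2.14 = 5.826 m²·K/W
L = ΔR × k = 5.826 × 0.04214 = 0.24551 m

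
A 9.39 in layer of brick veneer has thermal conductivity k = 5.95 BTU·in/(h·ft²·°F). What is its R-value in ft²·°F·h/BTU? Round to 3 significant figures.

1.58 ft²·°F·h/BTU

R = L/k = 9.39/5.95 = 1.578 ft²·°F·h/BTU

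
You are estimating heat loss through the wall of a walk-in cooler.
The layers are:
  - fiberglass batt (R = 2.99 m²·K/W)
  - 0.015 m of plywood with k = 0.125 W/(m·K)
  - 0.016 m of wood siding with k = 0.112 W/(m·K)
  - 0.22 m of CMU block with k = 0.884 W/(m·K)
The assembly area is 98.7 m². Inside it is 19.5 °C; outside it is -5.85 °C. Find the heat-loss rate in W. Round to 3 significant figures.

715 W

0.015/0.125 = 0.12
0.016/0.112 = 0.1429
0.22/0.884 = 0.2489
R_total = 2.99 + 0.12 + 0.1429 + 0.2489 = 3.502 m²·K/W
Q = A·ΔT/R = 98.7 × (19.5 − (-5.85)) / 3.502 = 714.5 W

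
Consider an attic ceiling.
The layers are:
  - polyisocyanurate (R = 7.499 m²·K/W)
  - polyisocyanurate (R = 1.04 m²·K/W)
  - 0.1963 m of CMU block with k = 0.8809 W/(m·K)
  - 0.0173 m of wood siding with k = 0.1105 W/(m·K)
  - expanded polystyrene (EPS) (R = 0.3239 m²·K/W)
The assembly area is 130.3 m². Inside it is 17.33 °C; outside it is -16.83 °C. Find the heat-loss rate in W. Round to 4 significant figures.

0.1963/0.8809 = 0.22284
0.0173/0.1105 = 0.15656
R_total = 7.499 + 1.04 + 0.22284 + 0.15656 + 0.3239 = 9.2423 m²·K/W
Q = A·ΔT/R = 130.3 × (17.33 − (-16.83)) / 9.2423 = 481.6 W

481.6 W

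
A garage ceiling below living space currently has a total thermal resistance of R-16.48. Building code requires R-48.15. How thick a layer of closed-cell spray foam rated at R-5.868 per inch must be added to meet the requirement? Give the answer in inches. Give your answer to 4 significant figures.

ΔR = 48.15 − 16.48 = 31.67 ft²·°F·h/BTU
L = ΔR / (R/in) = 31.67/5.868 = 5.3971 in

5.397 in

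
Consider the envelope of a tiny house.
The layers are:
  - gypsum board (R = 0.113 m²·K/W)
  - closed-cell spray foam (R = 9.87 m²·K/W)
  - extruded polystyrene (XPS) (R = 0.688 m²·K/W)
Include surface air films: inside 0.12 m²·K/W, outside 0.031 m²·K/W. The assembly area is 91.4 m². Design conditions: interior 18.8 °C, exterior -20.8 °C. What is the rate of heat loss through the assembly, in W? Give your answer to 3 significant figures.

R_total = 0.12 + 0.113 + 9.87 + 0.688 + 0.031 = 10.82 m²·K/W
Q = A·ΔT/R = 91.4 × (18.8 − (-20.8)) / 10.82 = 334.5 W

334 W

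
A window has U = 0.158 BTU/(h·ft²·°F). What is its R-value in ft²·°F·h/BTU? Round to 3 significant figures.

R = 1/U = 1/0.158 = 6.329

6.33 ft²·°F·h/BTU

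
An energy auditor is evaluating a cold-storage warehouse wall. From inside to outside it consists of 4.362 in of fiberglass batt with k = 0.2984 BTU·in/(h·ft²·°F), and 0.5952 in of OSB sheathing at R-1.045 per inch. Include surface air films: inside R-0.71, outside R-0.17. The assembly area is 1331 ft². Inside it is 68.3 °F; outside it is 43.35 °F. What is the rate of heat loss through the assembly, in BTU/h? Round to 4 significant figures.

4.362/0.2984 = 14.618
0.5952 × 1.045 = 0.62198
R_total = 0.71 + 14.618 + 0.62198 + 0.17 = 16.12 ft²·°F·h/BTU
Q = A·ΔT/R = 1331 × (68.3 − 43.35) / 16.12 = 2060.1 BTU/h

2060 BTU/h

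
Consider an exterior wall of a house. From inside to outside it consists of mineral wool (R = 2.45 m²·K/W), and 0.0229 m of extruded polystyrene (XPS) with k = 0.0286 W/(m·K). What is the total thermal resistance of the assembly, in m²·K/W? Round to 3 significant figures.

0.0229/0.0286 = 0.8007
R_total = 2.45 + 0.8007 = 3.251 m²·K/W

3.25 m²·K/W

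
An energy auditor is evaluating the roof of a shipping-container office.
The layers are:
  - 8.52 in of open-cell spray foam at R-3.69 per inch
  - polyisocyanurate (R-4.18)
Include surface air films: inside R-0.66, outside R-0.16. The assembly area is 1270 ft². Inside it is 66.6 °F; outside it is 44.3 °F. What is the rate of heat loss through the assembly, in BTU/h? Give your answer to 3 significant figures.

8.52 × 3.69 = 31.44
R_total = 0.66 + 31.44 + 4.18 + 0.16 = 36.44 ft²·°F·h/BTU
Q = A·ΔT/R = 1270 × (66.6 − 44.3) / 36.44 = 777.2 BTU/h

777 BTU/h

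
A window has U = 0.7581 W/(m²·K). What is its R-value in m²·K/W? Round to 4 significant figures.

R = 1/U = 1/0.7581 = 1.3191

1.319 m²·K/W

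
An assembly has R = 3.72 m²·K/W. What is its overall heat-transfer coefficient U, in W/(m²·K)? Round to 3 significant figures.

0.269 W/(m²·K)

U = 1/R = 1/3.72 = 0.2688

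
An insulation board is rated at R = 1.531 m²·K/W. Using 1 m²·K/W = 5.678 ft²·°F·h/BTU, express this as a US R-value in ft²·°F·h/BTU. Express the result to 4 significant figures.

8.693 ft²·°F·h/BTU

R_US = 1.531 × 5.678 = 8.693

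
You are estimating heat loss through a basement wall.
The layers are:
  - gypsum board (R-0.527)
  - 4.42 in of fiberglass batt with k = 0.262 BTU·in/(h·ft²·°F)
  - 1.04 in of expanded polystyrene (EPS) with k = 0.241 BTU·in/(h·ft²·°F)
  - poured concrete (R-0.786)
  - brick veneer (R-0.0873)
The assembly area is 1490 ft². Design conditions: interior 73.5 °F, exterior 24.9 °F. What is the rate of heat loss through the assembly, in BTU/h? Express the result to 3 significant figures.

4.42/0.262 = 16.87
1.04/0.241 = 4.315
R_total = 0.527 + 16.87 + 4.315 + 0.786 + 0.0873 = 22.59 ft²·°F·h/BTU
Q = A·ΔT/R = 1490 × (73.5 − 24.9) / 22.59 = 3206 BTU/h

3210 BTU/h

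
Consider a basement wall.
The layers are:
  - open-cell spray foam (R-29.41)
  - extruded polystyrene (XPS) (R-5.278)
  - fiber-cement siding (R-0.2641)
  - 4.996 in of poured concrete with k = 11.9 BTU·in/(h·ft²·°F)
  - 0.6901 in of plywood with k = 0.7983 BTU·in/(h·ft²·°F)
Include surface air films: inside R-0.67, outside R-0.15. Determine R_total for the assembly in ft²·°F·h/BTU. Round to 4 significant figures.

4.996/11.9 = 0.41983
0.6901/0.7983 = 0.86446
R_total = 0.67 + 29.41 + 5.278 + 0.2641 + 0.41983 + 0.86446 + 0.15 = 37.056 ft²·°F·h/BTU

37.06 ft²·°F·h/BTU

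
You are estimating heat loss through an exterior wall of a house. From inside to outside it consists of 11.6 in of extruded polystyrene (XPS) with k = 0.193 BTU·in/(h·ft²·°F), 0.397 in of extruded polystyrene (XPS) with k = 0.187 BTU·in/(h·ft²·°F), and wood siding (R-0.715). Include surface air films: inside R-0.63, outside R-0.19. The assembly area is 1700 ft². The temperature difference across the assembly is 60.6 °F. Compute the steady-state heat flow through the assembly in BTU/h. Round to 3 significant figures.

1620 BTU/h

11.6/0.193 = 60.1
0.397/0.187 = 2.123
R_total = 0.63 + 60.1 + 2.123 + 0.715 + 0.19 = 63.76 ft²·°F·h/BTU
Q = A·ΔT/R = 1700 × 60.6 / 63.76 = 1616 BTU/h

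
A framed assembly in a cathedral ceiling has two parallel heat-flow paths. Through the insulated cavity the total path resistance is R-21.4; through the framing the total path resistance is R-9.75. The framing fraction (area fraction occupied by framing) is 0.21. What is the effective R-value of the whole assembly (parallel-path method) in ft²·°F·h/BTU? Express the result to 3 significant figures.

U_eff = 0.79/21.4 + 0.21/9.75 = 0.03692 + 0.02154 = 0.05845
R_eff = 1/U_eff = 17.11 ft²·°F·h/BTU

17.1 ft²·°F·h/BTU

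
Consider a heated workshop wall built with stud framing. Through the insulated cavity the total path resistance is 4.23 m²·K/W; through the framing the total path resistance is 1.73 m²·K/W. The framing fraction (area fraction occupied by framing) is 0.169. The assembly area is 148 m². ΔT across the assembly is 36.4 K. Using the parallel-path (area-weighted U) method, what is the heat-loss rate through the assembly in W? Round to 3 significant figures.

1580 W

U_eff = 0.831/4.23 + 0.169/1.73 = 0.1965 + 0.09769 = 0.2941
R_eff = 1/U_eff = 3.4 m²·K/W
Q = 148 × 36.4 / 3.4 = 1585 W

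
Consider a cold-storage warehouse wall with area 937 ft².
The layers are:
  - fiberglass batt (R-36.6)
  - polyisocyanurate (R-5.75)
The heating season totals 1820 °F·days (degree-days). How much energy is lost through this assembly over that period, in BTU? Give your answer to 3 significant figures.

R_total = 36.6 + 5.75 = 42.35 ft²·°F·h/BTU
E = A × HDD × 24 / R = 937 × 1820 × 24 / 42.35 = 966400 BTU

966000 BTU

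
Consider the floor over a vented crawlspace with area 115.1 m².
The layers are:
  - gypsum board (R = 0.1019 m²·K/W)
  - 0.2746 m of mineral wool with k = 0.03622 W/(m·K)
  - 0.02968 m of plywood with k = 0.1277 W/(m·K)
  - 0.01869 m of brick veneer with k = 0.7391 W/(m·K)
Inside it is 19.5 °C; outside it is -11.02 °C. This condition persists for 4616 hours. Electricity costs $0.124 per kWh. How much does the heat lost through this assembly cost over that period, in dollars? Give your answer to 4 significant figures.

253.2 dollars

0.2746/0.03622 = 7.5814
0.02968/0.1277 = 0.23242
0.01869/0.7391 = 0.025288
R_total = 0.1019 + 7.5814 + 0.23242 + 0.025288 = 7.9411 m²·K/W
Q = 115.1 × (19.5 − (-11.02)) / 7.9411 = 442.37 W
E = 442.37 W × 4616 h / 1000 = 2042 kWh
Cost = 2042 × 0.124 = $253.2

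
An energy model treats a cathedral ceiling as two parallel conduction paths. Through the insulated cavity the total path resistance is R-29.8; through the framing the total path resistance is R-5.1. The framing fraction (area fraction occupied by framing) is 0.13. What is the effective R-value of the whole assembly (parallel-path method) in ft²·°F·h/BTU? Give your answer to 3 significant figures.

U_eff = 0.87/29.8 + 0.13/5.1 = 0.02919 + 0.02549 = 0.05468
R_eff = 1/U_eff = 18.29 ft²·°F·h/BTU

18.3 ft²·°F·h/BTU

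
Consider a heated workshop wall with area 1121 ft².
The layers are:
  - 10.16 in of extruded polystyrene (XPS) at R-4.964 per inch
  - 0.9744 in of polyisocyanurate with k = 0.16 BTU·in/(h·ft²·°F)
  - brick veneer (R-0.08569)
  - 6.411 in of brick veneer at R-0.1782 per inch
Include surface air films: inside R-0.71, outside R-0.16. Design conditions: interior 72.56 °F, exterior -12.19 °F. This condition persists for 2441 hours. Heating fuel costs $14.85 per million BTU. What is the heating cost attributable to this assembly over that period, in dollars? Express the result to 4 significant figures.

10.16 × 4.964 = 50.434
0.9744/0.16 = 6.09
6.411 × 0.1782 = 1.1424
R_total = 0.71 + 50.434 + 6.09 + 0.08569 + 1.1424 + 0.16 = 58.622 ft²·°F·h/BTU
Q = 1121 × (72.56 − (-12.19)) / 58.622 = 1620.6 BTU/h
E = 1620.6 × 2441 = 3955900 BTU
Cost = 3955900/10⁶ × 14.85 = $58.746

58.75 dollars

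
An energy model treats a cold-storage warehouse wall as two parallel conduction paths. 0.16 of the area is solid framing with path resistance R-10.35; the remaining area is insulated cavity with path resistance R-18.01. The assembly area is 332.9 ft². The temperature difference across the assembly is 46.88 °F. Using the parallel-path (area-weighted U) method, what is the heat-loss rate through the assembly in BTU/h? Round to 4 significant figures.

U_eff = 0.84/18.01 + 0.16/10.35 = 0.046641 + 0.015459 = 0.0621
R_eff = 1/U_eff = 16.103 ft²·°F·h/BTU
Q = 332.9 × 46.88 / 16.103 = 969.15 BTU/h

969.1 BTU/h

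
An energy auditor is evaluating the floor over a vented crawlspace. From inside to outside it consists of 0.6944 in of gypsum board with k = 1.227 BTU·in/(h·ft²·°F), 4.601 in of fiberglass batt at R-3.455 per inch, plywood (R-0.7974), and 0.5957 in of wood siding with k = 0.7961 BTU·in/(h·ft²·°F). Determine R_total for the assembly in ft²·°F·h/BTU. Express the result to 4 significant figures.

0.6944/1.227 = 0.56593
4.601 × 3.455 = 15.896
0.5957/0.7961 = 0.74827
R_total = 0.56593 + 15.896 + 0.7974 + 0.74827 = 18.008 ft²·°F·h/BTU

18.01 ft²·°F·h/BTU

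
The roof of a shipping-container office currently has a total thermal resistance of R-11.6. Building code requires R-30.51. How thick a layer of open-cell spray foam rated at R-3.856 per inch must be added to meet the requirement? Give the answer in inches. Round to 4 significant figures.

4.904 in

ΔR = 30.51 − 11.6 = 18.91 ft²·°F·h/BTU
L = ΔR / (R/in) = 18.91/3.856 = 4.904 in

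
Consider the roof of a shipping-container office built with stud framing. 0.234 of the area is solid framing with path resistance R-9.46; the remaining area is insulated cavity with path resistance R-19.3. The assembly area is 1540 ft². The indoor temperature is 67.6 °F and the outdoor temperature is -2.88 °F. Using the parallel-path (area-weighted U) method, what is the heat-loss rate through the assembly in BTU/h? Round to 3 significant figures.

U_eff = 0.766/19.3 + 0.234/9.46 = 0.03969 + 0.02474 = 0.06442
R_eff = 1/U_eff = 15.52 ft²·°F·h/BTU
Q = 1540 × (67.6 − (-2.88)) / 15.52 = 6993 BTU/h

6990 BTU/h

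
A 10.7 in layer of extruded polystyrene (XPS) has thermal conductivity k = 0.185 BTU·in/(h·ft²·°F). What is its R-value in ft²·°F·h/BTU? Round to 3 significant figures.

57.8 ft²·°F·h/BTU

R = L/k = 10.7/0.185 = 57.84 ft²·°F·h/BTU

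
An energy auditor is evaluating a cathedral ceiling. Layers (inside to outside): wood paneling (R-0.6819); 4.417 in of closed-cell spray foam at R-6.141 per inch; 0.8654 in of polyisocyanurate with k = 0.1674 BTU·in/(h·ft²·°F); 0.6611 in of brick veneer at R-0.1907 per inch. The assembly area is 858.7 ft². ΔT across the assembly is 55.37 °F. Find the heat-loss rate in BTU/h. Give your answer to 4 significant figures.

4.417 × 6.141 = 27.125
0.8654/0.1674 = 5.1697
0.6611 × 0.1907 = 0.12607
R_total = 0.6819 + 27.125 + 5.1697 + 0.12607 = 33.102 ft²·°F·h/BTU
Q = A·ΔT/R = 858.7 × 55.37 / 33.102 = 1436.3 BTU/h

1436 BTU/h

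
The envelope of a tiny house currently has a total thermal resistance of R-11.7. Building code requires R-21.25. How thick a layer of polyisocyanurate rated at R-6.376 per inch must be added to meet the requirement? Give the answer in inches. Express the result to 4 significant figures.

1.498 in

ΔR = 21.25 − 11.7 = 9.55 ft²·°F·h/BTU
L = ΔR / (R/in) = 9.55/6.376 = 1.4978 in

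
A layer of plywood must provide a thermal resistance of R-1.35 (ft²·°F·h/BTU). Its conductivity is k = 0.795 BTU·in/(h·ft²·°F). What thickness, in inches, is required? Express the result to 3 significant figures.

1.07 in

L = R × k = 1.35 × 0.795 = 1.073 in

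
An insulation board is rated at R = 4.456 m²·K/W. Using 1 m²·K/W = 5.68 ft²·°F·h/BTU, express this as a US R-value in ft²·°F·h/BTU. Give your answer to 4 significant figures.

R_US = 4.456 × 5.68 = 25.31

25.31 ft²·°F·h/BTU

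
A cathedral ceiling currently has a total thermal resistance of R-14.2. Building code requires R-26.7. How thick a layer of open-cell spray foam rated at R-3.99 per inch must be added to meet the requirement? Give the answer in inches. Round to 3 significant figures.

ΔR = 26.7 − 14.2 = 12.5 ft²·°F·h/BTU
L = ΔR / (R/in) = 12.5/3.99 = 3.133 in

3.13 in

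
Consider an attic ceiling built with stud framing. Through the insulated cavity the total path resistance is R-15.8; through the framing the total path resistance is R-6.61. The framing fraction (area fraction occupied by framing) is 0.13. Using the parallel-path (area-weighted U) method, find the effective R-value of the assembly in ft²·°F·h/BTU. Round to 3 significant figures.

U_eff = 0.87/15.8 + 0.13/6.61 = 0.05506 + 0.01967 = 0.07473
R_eff = 1/U_eff = 13.38 ft²·°F·h/BTU

13.4 ft²·°F·h/BTU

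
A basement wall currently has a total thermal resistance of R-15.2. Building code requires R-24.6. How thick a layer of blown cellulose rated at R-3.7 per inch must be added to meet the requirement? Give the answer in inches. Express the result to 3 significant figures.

2.54 in

ΔR = 24.6 − 15.2 = 9.4 ft²·°F·h/BTU
L = ΔR / (R/in) = 9.4/3.7 = 2.541 in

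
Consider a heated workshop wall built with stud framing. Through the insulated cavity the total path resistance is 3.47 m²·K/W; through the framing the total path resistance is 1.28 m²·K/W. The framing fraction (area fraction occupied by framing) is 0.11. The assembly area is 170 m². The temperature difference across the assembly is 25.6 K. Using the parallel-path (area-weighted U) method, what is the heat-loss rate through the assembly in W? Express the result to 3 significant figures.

U_eff = 0.89/3.47 + 0.11/1.28 = 0.2565 + 0.08594 = 0.3424
R_eff = 1/U_eff = 2.92 m²·K/W
Q = 170 × 25.6 / 2.92 = 1490 W

1490 W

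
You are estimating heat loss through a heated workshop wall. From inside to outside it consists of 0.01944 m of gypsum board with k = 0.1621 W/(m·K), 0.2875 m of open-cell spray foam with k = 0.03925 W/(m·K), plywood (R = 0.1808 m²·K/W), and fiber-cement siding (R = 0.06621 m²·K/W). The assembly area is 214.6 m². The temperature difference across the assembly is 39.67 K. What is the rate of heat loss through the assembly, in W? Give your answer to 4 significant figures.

0.01944/0.1621 = 0.11993
0.2875/0.03925 = 7.3248
R_total = 0.11993 + 7.3248 + 0.1808 + 0.06621 = 7.6918 m²·K/W
Q = A·ΔT/R = 214.6 × 39.67 / 7.6918 = 1106.8 W

1107 W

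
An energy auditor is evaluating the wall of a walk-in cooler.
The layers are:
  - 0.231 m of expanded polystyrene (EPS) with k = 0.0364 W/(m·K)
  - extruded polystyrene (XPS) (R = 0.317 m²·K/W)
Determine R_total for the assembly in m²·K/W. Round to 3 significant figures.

6.66 m²·K/W

0.231/0.0364 = 6.346
R_total = 6.346 + 0.317 = 6.663 m²·K/W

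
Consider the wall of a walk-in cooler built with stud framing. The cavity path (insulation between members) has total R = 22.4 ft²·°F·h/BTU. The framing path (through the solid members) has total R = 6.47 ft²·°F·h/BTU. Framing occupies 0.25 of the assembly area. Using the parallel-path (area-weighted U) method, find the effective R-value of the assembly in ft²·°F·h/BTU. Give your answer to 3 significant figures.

U_eff = 0.75/22.4 + 0.25/6.47 = 0.03348 + 0.03864 = 0.07212
R_eff = 1/U_eff = 13.87 ft²·°F·h/BTU

13.9 ft²·°F·h/BTU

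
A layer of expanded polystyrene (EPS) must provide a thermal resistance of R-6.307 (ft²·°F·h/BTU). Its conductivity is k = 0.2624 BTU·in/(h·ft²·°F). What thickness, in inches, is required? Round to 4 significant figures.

1.655 in

L = R × k = 6.307 × 0.2624 = 1.655 in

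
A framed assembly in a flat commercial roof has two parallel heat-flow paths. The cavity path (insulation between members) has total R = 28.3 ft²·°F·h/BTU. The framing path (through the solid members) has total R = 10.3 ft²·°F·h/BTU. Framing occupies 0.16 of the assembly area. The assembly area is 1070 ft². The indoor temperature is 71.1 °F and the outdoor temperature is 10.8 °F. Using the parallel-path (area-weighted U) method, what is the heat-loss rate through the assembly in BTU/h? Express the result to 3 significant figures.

U_eff = 0.84/28.3 + 0.16/10.3 = 0.02968 + 0.01553 = 0.04522
R_eff = 1/U_eff = 22.12 ft²·°F·h/BTU
Q = 1070 × (71.1 − 10.8) / 22.12 = 2917 BTU/h

2920 BTU/h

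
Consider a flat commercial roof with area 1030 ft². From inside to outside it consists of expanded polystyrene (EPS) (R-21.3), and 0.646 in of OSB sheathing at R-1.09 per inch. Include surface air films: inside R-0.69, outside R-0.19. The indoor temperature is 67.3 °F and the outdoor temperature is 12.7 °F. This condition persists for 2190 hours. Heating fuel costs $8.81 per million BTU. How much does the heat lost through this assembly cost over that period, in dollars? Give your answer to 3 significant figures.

47.4 dollars

0.646 × 1.09 = 0.7041
R_total = 0.69 + 21.3 + 0.7041 + 0.19 = 22.88 ft²·°F·h/BTU
Q = 1030 × (67.3 − 12.7) / 22.88 = 2458 BTU/h
E = 2458 × 2190 = 5382000 BTU
Cost = 5382000/10⁶ × 8.81 = $47.41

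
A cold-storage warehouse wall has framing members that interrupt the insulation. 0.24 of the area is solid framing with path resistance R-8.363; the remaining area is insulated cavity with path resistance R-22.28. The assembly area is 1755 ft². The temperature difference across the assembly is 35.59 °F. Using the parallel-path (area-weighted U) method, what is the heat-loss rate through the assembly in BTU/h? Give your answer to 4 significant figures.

U_eff = 0.76/22.28 + 0.24/8.363 = 0.034111 + 0.028698 = 0.062809
R_eff = 1/U_eff = 15.921 ft²·°F·h/BTU
Q = 1755 × 35.59 / 15.921 = 3923.1 BTU/h

3923 BTU/h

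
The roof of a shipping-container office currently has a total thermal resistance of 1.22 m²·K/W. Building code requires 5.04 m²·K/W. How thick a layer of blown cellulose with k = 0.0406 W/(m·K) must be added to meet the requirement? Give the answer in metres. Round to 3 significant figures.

0.155 m

ΔR = 5.04 − 1.22 = 3.82 m²·K/W
L = ΔR × k = 3.82 × 0.0406 = 0.1551 m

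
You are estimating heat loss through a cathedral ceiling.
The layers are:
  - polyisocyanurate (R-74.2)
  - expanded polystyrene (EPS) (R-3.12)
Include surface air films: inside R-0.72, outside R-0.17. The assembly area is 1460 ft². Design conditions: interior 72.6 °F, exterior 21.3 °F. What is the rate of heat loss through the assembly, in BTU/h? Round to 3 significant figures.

R_total = 0.72 + 74.2 + 3.12 + 0.17 = 78.21 ft²·°F·h/BTU
Q = A·ΔT/R = 1460 × (72.6 − 21.3) / 78.21 = 957.7 BTU/h

958 BTU/h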